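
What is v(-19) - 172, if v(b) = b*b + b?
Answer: 170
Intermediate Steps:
v(b) = b + b² (v(b) = b² + b = b + b²)
v(-19) - 172 = -19*(1 - 19) - 172 = -19*(-18) - 172 = 342 - 172 = 170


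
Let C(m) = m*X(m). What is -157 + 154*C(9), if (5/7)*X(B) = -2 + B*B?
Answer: 765673/5 ≈ 1.5313e+5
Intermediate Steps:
X(B) = -14/5 + 7*B²/5 (X(B) = 7*(-2 + B*B)/5 = 7*(-2 + B²)/5 = -14/5 + 7*B²/5)
C(m) = m*(-14/5 + 7*m²/5)
-157 + 154*C(9) = -157 + 154*((7/5)*9*(-2 + 9²)) = -157 + 154*((7/5)*9*(-2 + 81)) = -157 + 154*((7/5)*9*79) = -157 + 154*(4977/5) = -157 + 766458/5 = 765673/5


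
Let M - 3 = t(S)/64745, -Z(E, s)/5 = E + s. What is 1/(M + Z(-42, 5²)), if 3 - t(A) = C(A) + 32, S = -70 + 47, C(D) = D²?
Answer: 64745/5697002 ≈ 0.011365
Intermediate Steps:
S = -23
t(A) = -29 - A² (t(A) = 3 - (A² + 32) = 3 - (32 + A²) = 3 + (-32 - A²) = -29 - A²)
Z(E, s) = -5*E - 5*s (Z(E, s) = -5*(E + s) = -5*E - 5*s)
M = 193677/64745 (M = 3 + (-29 - 1*(-23)²)/64745 = 3 + (-29 - 1*529)*(1/64745) = 3 + (-29 - 529)*(1/64745) = 3 - 558*1/64745 = 3 - 558/64745 = 193677/64745 ≈ 2.9914)
1/(M + Z(-42, 5²)) = 1/(193677/64745 + (-5*(-42) - 5*5²)) = 1/(193677/64745 + (210 - 5*25)) = 1/(193677/64745 + (210 - 125)) = 1/(193677/64745 + 85) = 1/(5697002/64745) = 64745/5697002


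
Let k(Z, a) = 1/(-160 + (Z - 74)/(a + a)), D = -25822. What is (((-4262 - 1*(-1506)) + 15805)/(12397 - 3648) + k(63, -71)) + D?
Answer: -5130046753319/198681041 ≈ -25821.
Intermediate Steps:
k(Z, a) = 1/(-160 + (-74 + Z)/(2*a)) (k(Z, a) = 1/(-160 + (-74 + Z)/((2*a))) = 1/(-160 + (-74 + Z)*(1/(2*a))) = 1/(-160 + (-74 + Z)/(2*a)))
(((-4262 - 1*(-1506)) + 15805)/(12397 - 3648) + k(63, -71)) + D = (((-4262 - 1*(-1506)) + 15805)/(12397 - 3648) - 2*(-71)/(74 - 1*63 + 320*(-71))) - 25822 = (((-4262 + 1506) + 15805)/8749 - 2*(-71)/(74 - 63 - 22720)) - 25822 = ((-2756 + 15805)*(1/8749) - 2*(-71)/(-22709)) - 25822 = (13049*(1/8749) - 2*(-71)*(-1/22709)) - 25822 = (13049/8749 - 142/22709) - 25822 = 295087383/198681041 - 25822 = -5130046753319/198681041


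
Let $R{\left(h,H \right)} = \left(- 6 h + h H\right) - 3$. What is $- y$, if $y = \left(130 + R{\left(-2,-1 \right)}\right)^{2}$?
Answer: $-19881$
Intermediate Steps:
$R{\left(h,H \right)} = -3 - 6 h + H h$ ($R{\left(h,H \right)} = \left(- 6 h + H h\right) - 3 = -3 - 6 h + H h$)
$y = 19881$ ($y = \left(130 - -11\right)^{2} = \left(130 + \left(-3 + 12 + 2\right)\right)^{2} = \left(130 + 11\right)^{2} = 141^{2} = 19881$)
$- y = \left(-1\right) 19881 = -19881$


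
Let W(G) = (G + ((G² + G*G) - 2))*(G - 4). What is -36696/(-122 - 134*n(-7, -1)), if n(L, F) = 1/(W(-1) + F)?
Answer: 73392/311 ≈ 235.99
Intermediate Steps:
W(G) = (-4 + G)*(-2 + G + 2*G²) (W(G) = (G + ((G² + G²) - 2))*(-4 + G) = (G + (2*G² - 2))*(-4 + G) = (G + (-2 + 2*G²))*(-4 + G) = (-2 + G + 2*G²)*(-4 + G) = (-4 + G)*(-2 + G + 2*G²))
n(L, F) = 1/(5 + F) (n(L, F) = 1/((8 - 7*(-1)² - 6*(-1) + 2*(-1)³) + F) = 1/((8 - 7*1 + 6 + 2*(-1)) + F) = 1/((8 - 7 + 6 - 2) + F) = 1/(5 + F))
-36696/(-122 - 134*n(-7, -1)) = -36696/(-122 - 134/(5 - 1)) = -36696/(-122 - 134/4) = -36696/(-122 - 134*¼) = -36696/(-122 - 67/2) = -36696/(-311/2) = -36696*(-2/311) = 73392/311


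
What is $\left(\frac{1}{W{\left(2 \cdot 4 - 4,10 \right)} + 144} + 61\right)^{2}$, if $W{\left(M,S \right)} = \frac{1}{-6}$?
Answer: $\frac{2771917201}{744769} \approx 3721.8$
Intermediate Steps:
$W{\left(M,S \right)} = - \frac{1}{6}$
$\left(\frac{1}{W{\left(2 \cdot 4 - 4,10 \right)} + 144} + 61\right)^{2} = \left(\frac{1}{- \frac{1}{6} + 144} + 61\right)^{2} = \left(\frac{1}{\frac{863}{6}} + 61\right)^{2} = \left(\frac{6}{863} + 61\right)^{2} = \left(\frac{52649}{863}\right)^{2} = \frac{2771917201}{744769}$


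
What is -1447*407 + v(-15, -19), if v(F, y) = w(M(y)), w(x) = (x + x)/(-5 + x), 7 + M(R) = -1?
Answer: -7656061/13 ≈ -5.8893e+5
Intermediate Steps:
M(R) = -8 (M(R) = -7 - 1 = -8)
w(x) = 2*x/(-5 + x) (w(x) = (2*x)/(-5 + x) = 2*x/(-5 + x))
v(F, y) = 16/13 (v(F, y) = 2*(-8)/(-5 - 8) = 2*(-8)/(-13) = 2*(-8)*(-1/13) = 16/13)
-1447*407 + v(-15, -19) = -1447*407 + 16/13 = -588929 + 16/13 = -7656061/13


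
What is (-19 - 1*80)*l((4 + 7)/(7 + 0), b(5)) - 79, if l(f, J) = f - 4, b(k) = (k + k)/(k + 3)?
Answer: 1130/7 ≈ 161.43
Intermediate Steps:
b(k) = 2*k/(3 + k) (b(k) = (2*k)/(3 + k) = 2*k/(3 + k))
l(f, J) = -4 + f
(-19 - 1*80)*l((4 + 7)/(7 + 0), b(5)) - 79 = (-19 - 1*80)*(-4 + (4 + 7)/(7 + 0)) - 79 = (-19 - 80)*(-4 + 11/7) - 79 = -99*(-4 + 11*(⅐)) - 79 = -99*(-4 + 11/7) - 79 = -99*(-17/7) - 79 = 1683/7 - 79 = 1130/7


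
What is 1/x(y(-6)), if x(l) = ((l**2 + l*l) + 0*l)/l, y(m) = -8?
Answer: -1/16 ≈ -0.062500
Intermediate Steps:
x(l) = 2*l (x(l) = ((l**2 + l**2) + 0)/l = (2*l**2 + 0)/l = (2*l**2)/l = 2*l)
1/x(y(-6)) = 1/(2*(-8)) = 1/(-16) = -1/16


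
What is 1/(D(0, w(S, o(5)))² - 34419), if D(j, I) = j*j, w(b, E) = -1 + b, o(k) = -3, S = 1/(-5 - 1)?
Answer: -1/34419 ≈ -2.9054e-5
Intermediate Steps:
S = -⅙ (S = 1/(-6) = -⅙ ≈ -0.16667)
D(j, I) = j²
1/(D(0, w(S, o(5)))² - 34419) = 1/((0²)² - 34419) = 1/(0² - 34419) = 1/(0 - 34419) = 1/(-34419) = -1/34419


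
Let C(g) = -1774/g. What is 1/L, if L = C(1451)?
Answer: -1451/1774 ≈ -0.81793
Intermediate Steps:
L = -1774/1451 ≈ -1.2226
1/L = 1/(-1774/1451) = -1451/1774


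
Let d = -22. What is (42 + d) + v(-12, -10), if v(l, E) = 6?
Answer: 26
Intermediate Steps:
(42 + d) + v(-12, -10) = (42 - 22) + 6 = 20 + 6 = 26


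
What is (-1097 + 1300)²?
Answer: 41209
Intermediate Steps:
(-1097 + 1300)² = 203² = 41209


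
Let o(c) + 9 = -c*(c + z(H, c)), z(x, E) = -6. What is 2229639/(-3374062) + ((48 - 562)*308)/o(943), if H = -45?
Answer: -44873578658/93166286975 ≈ -0.48165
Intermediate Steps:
o(c) = -9 - c*(-6 + c) (o(c) = -9 - c*(c - 6) = -9 - c*(-6 + c))
2229639/(-3374062) + ((48 - 562)*308)/o(943) = 2229639/(-3374062) + ((48 - 562)*308)/(-9 - 1*943² + 6*943) = 2229639*(-1/3374062) + (-514*308)/(-9 - 1*889249 + 5658) = -2229639/3374062 - 158312/(-9 - 889249 + 5658) = -2229639/3374062 - 158312/(-883600) = -2229639/3374062 - 158312*(-1/883600) = -2229639/3374062 + 19789/110450 = -44873578658/93166286975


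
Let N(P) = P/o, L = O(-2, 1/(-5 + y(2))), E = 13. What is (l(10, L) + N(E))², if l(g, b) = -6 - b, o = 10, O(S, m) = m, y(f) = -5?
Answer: 529/25 ≈ 21.160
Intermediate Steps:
L = -⅒ (L = 1/(-5 - 5) = 1/(-10) = -⅒ ≈ -0.10000)
N(P) = P/10
(l(10, L) + N(E))² = ((-6 - 1*(-⅒)) + (⅒)*13)² = ((-6 + ⅒) + 13/10)² = (-59/10 + 13/10)² = (-23/5)² = 529/25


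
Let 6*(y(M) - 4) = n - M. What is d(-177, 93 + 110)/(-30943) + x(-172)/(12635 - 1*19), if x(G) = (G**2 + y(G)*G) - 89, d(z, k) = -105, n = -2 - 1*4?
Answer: 2236356775/1171130664 ≈ 1.9096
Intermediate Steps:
n = -6 (n = -2 - 4 = -6)
y(M) = 3 - M/6 (y(M) = 4 + (-6 - M)/6 = 4 + (-1 - M/6) = 3 - M/6)
x(G) = -89 + G**2 + G*(3 - G/6) (x(G) = (G**2 + (3 - G/6)*G) - 89 = (G**2 + G*(3 - G/6)) - 89 = -89 + G**2 + G*(3 - G/6))
d(-177, 93 + 110)/(-30943) + x(-172)/(12635 - 1*19) = -105/(-30943) + (-89 + 3*(-172) + (5/6)*(-172)**2)/(12635 - 1*19) = -105*(-1/30943) + (-89 - 516 + (5/6)*29584)/(12635 - 19) = 105/30943 + (-89 - 516 + 73960/3)/12616 = 105/30943 + (72145/3)*(1/12616) = 105/30943 + 72145/37848 = 2236356775/1171130664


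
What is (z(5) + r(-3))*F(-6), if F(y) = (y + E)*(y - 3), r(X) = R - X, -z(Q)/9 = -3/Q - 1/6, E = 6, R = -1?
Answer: 0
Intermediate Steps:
z(Q) = 3/2 + 27/Q (z(Q) = -9*(-3/Q - 1/6) = -9*(-1/6 - 3/Q) = 3/2 + 27/Q)
r(X) = -1 - X
F(y) = (-3 + y)*(6 + y) (F(y) = (y + 6)*(y - 3) = (6 + y)*(-3 + y) = (-3 + y)*(6 + y))
(z(5) + r(-3))*F(-6) = ((3/2 + 27/5) + (-1 - 1*(-3)))*(-18 + (-6)**2 + 3*(-6)) = ((3/2 + 27*(1/5)) + (-1 + 3))*(-18 + 36 - 18) = ((3/2 + 27/5) + 2)*0 = (69/10 + 2)*0 = (89/10)*0 = 0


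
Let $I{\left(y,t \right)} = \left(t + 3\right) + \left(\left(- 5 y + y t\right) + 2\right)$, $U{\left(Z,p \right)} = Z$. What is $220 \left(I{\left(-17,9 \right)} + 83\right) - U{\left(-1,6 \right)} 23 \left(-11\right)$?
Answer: $6127$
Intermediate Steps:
$I{\left(y,t \right)} = 5 + t - 5 y + t y$ ($I{\left(y,t \right)} = \left(3 + t\right) + \left(\left(- 5 y + t y\right) + 2\right) = \left(3 + t\right) + \left(2 - 5 y + t y\right) = 5 + t - 5 y + t y$)
$220 \left(I{\left(-17,9 \right)} + 83\right) - U{\left(-1,6 \right)} 23 \left(-11\right) = 220 \left(\left(5 + 9 - -85 + 9 \left(-17\right)\right) + 83\right) - \left(-1\right) 23 \left(-11\right) = 220 \left(\left(5 + 9 + 85 - 153\right) + 83\right) - \left(-23\right) \left(-11\right) = 220 \left(-54 + 83\right) - 253 = 220 \cdot 29 - 253 = 6380 - 253 = 6127$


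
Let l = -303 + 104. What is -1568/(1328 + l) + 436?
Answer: 490676/1129 ≈ 434.61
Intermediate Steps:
l = -199
-1568/(1328 + l) + 436 = -1568/(1328 - 199) + 436 = -1568/1129 + 436 = 490676/1129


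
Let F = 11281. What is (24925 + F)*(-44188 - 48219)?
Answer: -3345687842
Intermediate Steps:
(24925 + F)*(-44188 - 48219) = (24925 + 11281)*(-44188 - 48219) = 36206*(-92407) = -3345687842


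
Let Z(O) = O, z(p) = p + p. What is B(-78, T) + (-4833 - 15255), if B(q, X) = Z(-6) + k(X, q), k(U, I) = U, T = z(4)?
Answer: -20086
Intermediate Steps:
z(p) = 2*p
T = 8 (T = 2*4 = 8)
B(q, X) = -6 + X
B(-78, T) + (-4833 - 15255) = (-6 + 8) + (-4833 - 15255) = 2 - 20088 = -20086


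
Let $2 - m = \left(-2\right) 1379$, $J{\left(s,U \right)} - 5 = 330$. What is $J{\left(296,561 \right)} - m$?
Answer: $-2425$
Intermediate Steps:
$J{\left(s,U \right)} = 335$ ($J{\left(s,U \right)} = 5 + 330 = 335$)
$m = 2760$ ($m = 2 - \left(-2\right) 1379 = 2 - -2758 = 2 + 2758 = 2760$)
$J{\left(296,561 \right)} - m = 335 - 2760 = -2425$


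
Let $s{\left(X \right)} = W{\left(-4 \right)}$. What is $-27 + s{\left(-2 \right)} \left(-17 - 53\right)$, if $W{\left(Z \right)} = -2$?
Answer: $113$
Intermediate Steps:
$s{\left(X \right)} = -2$
$-27 + s{\left(-2 \right)} \left(-17 - 53\right) = -27 - 2 \left(-17 - 53\right) = -27 - -140 = -27 + 140 = 113$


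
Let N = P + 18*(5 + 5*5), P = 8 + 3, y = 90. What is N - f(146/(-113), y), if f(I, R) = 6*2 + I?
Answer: 61053/113 ≈ 540.29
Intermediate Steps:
P = 11
f(I, R) = 12 + I
N = 551 (N = 11 + 18*(5 + 5*5) = 11 + 18*(5 + 25) = 11 + 18*30 = 11 + 540 = 551)
N - f(146/(-113), y) = 551 - (12 + 146/(-113)) = 551 - (12 + 146*(-1/113)) = 551 - (12 - 146/113) = 551 - 1*1210/113 = 551 - 1210/113 = 61053/113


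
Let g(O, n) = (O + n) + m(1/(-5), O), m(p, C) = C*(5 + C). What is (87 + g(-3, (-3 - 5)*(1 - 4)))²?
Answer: 10404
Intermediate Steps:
g(O, n) = O + n + O*(5 + O) (g(O, n) = (O + n) + O*(5 + O) = O + n + O*(5 + O))
(87 + g(-3, (-3 - 5)*(1 - 4)))² = (87 + (-3 + (-3 - 5)*(1 - 4) - 3*(5 - 3)))² = (87 + (-3 - 8*(-3) - 3*2))² = (87 + (-3 + 24 - 6))² = (87 + 15)² = 102² = 10404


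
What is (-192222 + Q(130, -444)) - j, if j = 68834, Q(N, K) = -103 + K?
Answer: -261603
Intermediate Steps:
(-192222 + Q(130, -444)) - j = (-192222 + (-103 - 444)) - 1*68834 = (-192222 - 547) - 68834 = -192769 - 68834 = -261603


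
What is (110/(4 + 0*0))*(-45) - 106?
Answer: -2687/2 ≈ -1343.5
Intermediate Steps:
(110/(4 + 0*0))*(-45) - 106 = (110/(4 + 0))*(-45) - 106 = (110/4)*(-45) - 106 = (110*(1/4))*(-45) - 106 = (55/2)*(-45) - 106 = -2475/2 - 106 = -2687/2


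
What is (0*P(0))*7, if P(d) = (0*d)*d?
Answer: 0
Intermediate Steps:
P(d) = 0 (P(d) = 0*d = 0)
(0*P(0))*7 = (0*0)*7 = 0*7 = 0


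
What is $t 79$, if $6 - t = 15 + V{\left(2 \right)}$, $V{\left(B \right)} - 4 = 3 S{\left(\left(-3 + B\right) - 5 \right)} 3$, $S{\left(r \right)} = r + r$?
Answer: $7505$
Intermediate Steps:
$S{\left(r \right)} = 2 r$
$V{\left(B \right)} = -140 + 18 B$ ($V{\left(B \right)} = 4 + 3 \cdot 2 \left(\left(-3 + B\right) - 5\right) 3 = 4 + 3 \cdot 2 \left(-8 + B\right) 3 = 4 + 3 \left(-16 + 2 B\right) 3 = 4 + \left(-48 + 6 B\right) 3 = 4 + \left(-144 + 18 B\right) = -140 + 18 B$)
$t = 95$ ($t = 6 - \left(15 + \left(-140 + 18 \cdot 2\right)\right) = 6 - \left(15 + \left(-140 + 36\right)\right) = 6 - \left(15 - 104\right) = 6 - -89 = 6 + 89 = 95$)
$t 79 = 95 \cdot 79 = 7505$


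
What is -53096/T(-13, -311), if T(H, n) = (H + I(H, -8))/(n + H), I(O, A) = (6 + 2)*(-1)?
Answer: -5734368/7 ≈ -8.1920e+5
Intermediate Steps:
I(O, A) = -8 (I(O, A) = 8*(-1) = -8)
T(H, n) = (-8 + H)/(H + n) (T(H, n) = (H - 8)/(n + H) = (-8 + H)/(H + n))
-53096/T(-13, -311) = -53096*(-13 - 311)/(-8 - 13) = -53096/(-21/(-324)) = -53096/((-1/324*(-21))) = -53096/7/108 = -53096*108/7 = -5734368/7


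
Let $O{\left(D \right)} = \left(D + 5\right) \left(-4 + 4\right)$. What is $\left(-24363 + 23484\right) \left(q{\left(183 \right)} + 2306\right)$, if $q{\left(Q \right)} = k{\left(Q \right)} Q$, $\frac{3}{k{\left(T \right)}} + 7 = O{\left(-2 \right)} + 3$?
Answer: $- \frac{7625325}{4} \approx -1.9063 \cdot 10^{6}$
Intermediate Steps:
$O{\left(D \right)} = 0$ ($O{\left(D \right)} = \left(5 + D\right) 0 = 0$)
$k{\left(T \right)} = - \frac{3}{4}$ ($k{\left(T \right)} = \frac{3}{-7 + \left(0 + 3\right)} = \frac{3}{-7 + 3} = \frac{3}{-4} = 3 \left(- \frac{1}{4}\right) = - \frac{3}{4}$)
$q{\left(Q \right)} = - \frac{3 Q}{4}$
$\left(-24363 + 23484\right) \left(q{\left(183 \right)} + 2306\right) = \left(-24363 + 23484\right) \left(\left(- \frac{3}{4}\right) 183 + 2306\right) = - 879 \left(- \frac{549}{4} + 2306\right) = \left(-879\right) \frac{8675}{4} = - \frac{7625325}{4}$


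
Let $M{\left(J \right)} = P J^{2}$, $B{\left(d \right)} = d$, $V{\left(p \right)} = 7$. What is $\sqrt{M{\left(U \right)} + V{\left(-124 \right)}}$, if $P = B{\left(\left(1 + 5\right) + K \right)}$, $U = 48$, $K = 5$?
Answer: $\sqrt{25351} \approx 159.22$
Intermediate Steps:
$P = 11$ ($P = \left(1 + 5\right) + 5 = 6 + 5 = 11$)
$M{\left(J \right)} = 11 J^{2}$
$\sqrt{M{\left(U \right)} + V{\left(-124 \right)}} = \sqrt{11 \cdot 48^{2} + 7} = \sqrt{11 \cdot 2304 + 7} = \sqrt{25344 + 7} = \sqrt{25351}$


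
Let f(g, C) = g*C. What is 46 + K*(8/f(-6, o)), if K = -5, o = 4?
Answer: 143/3 ≈ 47.667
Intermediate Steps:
f(g, C) = C*g
46 + K*(8/f(-6, o)) = 46 - 40/(4*(-6)) = 46 - 40/(-24) = 46 - 40*(-1)/24 = 46 - 5*(-1/3) = 46 + 5/3 = 143/3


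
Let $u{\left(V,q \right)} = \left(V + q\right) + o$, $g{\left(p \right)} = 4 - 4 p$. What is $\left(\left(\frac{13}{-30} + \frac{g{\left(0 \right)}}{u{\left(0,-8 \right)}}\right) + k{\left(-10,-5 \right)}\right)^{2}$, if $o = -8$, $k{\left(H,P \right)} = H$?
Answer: $\frac{410881}{3600} \approx 114.13$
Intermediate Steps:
$u{\left(V,q \right)} = -8 + V + q$ ($u{\left(V,q \right)} = \left(V + q\right) - 8 = -8 + V + q$)
$\left(\left(\frac{13}{-30} + \frac{g{\left(0 \right)}}{u{\left(0,-8 \right)}}\right) + k{\left(-10,-5 \right)}\right)^{2} = \left(\left(\frac{13}{-30} + \frac{4 - 0}{-8 + 0 - 8}\right) - 10\right)^{2} = \left(\left(13 \left(- \frac{1}{30}\right) + \frac{4 + 0}{-16}\right) - 10\right)^{2} = \left(\left(- \frac{13}{30} + 4 \left(- \frac{1}{16}\right)\right) - 10\right)^{2} = \left(\left(- \frac{13}{30} - \frac{1}{4}\right) - 10\right)^{2} = \left(- \frac{41}{60} - 10\right)^{2} = \left(- \frac{641}{60}\right)^{2} = \frac{410881}{3600}$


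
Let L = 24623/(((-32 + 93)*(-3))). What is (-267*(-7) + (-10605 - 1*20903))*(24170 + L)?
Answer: -130366756193/183 ≈ -7.1239e+8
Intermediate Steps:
L = -24623/183 (L = 24623/((61*(-3))) = 24623/(-183) = 24623*(-1/183) = -24623/183 ≈ -134.55)
(-267*(-7) + (-10605 - 1*20903))*(24170 + L) = (-267*(-7) + (-10605 - 1*20903))*(24170 - 24623/183) = (1869 + (-10605 - 20903))*(4398487/183) = (1869 - 31508)*(4398487/183) = -29639*4398487/183 = -130366756193/183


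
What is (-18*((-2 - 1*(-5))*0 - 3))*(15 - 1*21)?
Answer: -324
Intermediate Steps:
(-18*((-2 - 1*(-5))*0 - 3))*(15 - 1*21) = (-18*((-2 + 5)*0 - 3))*(15 - 21) = -18*(3*0 - 3)*(-6) = -18*(0 - 3)*(-6) = -18*(-3)*(-6) = 54*(-6) = -324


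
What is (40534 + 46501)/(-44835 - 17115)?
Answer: -17407/12390 ≈ -1.4049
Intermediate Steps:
(40534 + 46501)/(-44835 - 17115) = 87035/(-61950) = 87035*(-1/61950) = -17407/12390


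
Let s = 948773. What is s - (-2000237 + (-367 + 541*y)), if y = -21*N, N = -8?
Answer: 2858489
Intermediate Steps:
y = 168 (y = -21*(-8) = 168)
s - (-2000237 + (-367 + 541*y)) = 948773 - (-2000237 + (-367 + 541*168)) = 948773 - (-2000237 + (-367 + 90888)) = 948773 - (-2000237 + 90521) = 948773 - 1*(-1909716) = 948773 + 1909716 = 2858489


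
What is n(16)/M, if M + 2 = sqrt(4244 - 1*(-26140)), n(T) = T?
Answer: 8/7595 + 48*sqrt(211)/7595 ≈ 0.092856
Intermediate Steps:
M = -2 + 12*sqrt(211) (M = -2 + sqrt(4244 - 1*(-26140)) = -2 + sqrt(4244 + 26140) = -2 + sqrt(30384) = -2 + 12*sqrt(211) ≈ 172.31)
n(16)/M = 16/(-2 + 12*sqrt(211))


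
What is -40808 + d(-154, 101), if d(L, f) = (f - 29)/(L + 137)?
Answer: -693808/17 ≈ -40812.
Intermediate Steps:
d(L, f) = (-29 + f)/(137 + L)
-40808 + d(-154, 101) = -40808 + (-29 + 101)/(137 - 154) = -40808 + 72/(-17) = -40808 - 1/17*72 = -40808 - 72/17 = -693808/17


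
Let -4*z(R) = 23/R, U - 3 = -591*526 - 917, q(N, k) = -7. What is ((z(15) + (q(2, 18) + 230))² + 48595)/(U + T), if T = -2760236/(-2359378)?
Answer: -416844817519361/1324087402687200 ≈ -0.31482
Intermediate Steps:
U = -311780 (U = 3 + (-591*526 - 917) = 3 + (-310866 - 917) = 3 - 311783 = -311780)
z(R) = -23/(4*R)
T = 1380118/1179689 (T = -2760236*(-1/2359378) = 1380118/1179689 ≈ 1.1699)
((z(15) + (q(2, 18) + 230))² + 48595)/(U + T) = ((-23/4/15 + (-7 + 230))² + 48595)/(-311780 + 1380118/1179689) = ((-23/4*1/15 + 223)² + 48595)/(-367802056302/1179689) = ((-23/60 + 223)² + 48595)*(-1179689/367802056302) = ((13357/60)² + 48595)*(-1179689/367802056302) = (178409449/3600 + 48595)*(-1179689/367802056302) = (353351449/3600)*(-1179689/367802056302) = -416844817519361/1324087402687200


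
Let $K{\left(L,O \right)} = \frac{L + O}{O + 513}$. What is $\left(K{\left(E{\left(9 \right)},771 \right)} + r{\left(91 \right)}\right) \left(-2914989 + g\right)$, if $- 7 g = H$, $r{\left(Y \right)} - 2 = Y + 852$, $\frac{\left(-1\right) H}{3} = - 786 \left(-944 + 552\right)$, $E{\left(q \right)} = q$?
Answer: $- \frac{281577970380}{107} \approx -2.6316 \cdot 10^{9}$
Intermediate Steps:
$H = -924336$ ($H = - 3 \left(- 786 \left(-944 + 552\right)\right) = - 3 \left(\left(-786\right) \left(-392\right)\right) = \left(-3\right) 308112 = -924336$)
$r{\left(Y \right)} = 854 + Y$ ($r{\left(Y \right)} = 2 + \left(Y + 852\right) = 2 + \left(852 + Y\right) = 854 + Y$)
$g = 132048$ ($g = \left(- \frac{1}{7}\right) \left(-924336\right) = 132048$)
$K{\left(L,O \right)} = \frac{L + O}{513 + O}$
$\left(K{\left(E{\left(9 \right)},771 \right)} + r{\left(91 \right)}\right) \left(-2914989 + g\right) = \left(\frac{9 + 771}{513 + 771} + \left(854 + 91\right)\right) \left(-2914989 + 132048\right) = \left(\frac{1}{1284} \cdot 780 + 945\right) \left(-2782941\right) = \left(\frac{65}{107} + 945\right) \left(-2782941\right) = \frac{101180}{107} \left(-2782941\right) = - \frac{281577970380}{107}$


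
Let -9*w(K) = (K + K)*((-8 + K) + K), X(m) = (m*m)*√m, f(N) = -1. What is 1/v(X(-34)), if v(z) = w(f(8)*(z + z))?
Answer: 9*√34/(1257728*(-I + 578*√34)) ≈ 1.238e-8 + 3.6733e-12*I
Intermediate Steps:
X(m) = m^(5/2) (X(m) = m²*√m = m^(5/2))
w(K) = -2*K*(-8 + 2*K)/9 (w(K) = -(K + K)*((-8 + K) + K)/9 = -2*K*(-8 + 2*K)/9)
v(z) = -8*z*(4 + 2*z)/9 (v(z) = 4*(-(z + z))*(4 - (-1)*(z + z))/9 = 4*(-2*z)*(4 - (-1)*2*z)/9 = 4*(-2*z)*(4 - (-2)*z)/9 = 4*(-2*z)*(4 + 2*z)/9 = -8*z*(4 + 2*z)/9)
1/v(X(-34)) = 1/(16*(-34)^(5/2)*(-2 - (-34)^(5/2))/9) = 1/(16*(1156*I*√34)*(-2 - 1156*I*√34)/9) = 1/(18496*I*√34*(-2 - 1156*I*√34)/9) = -9*I*√34/(628864*(-2 - 1156*I*√34))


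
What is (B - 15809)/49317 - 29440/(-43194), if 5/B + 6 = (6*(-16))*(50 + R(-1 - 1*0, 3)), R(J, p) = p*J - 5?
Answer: 22502734669/62331460398 ≈ 0.36102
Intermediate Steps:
R(J, p) = -5 + J*p (R(J, p) = J*p - 5 = -5 + J*p)
B = -5/4038 (B = 5/(-6 + (6*(-16))*(50 + (-5 + (-1 - 1*0)*3))) = 5/(-6 - 96*(50 + (-5 + (-1 + 0)*3))) = 5/(-6 - 96*(50 + (-5 - 1*3))) = 5/(-6 - 96*(50 + (-5 - 3))) = 5/(-6 - 96*(50 - 8)) = 5/(-6 - 96*42) = 5/(-6 - 4032) = 5/(-4038) = 5*(-1/4038) = -5/4038 ≈ -0.0012382)
(B - 15809)/49317 - 29440/(-43194) = (-5/4038 - 15809)/49317 - 29440/(-43194) = -63836747/4038*1/49317 - 29440*(-1/43194) = -63836747/199142046 + 640/939 = 22502734669/62331460398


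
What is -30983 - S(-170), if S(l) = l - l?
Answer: -30983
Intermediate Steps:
S(l) = 0
-30983 - S(-170) = -30983 - 1*0 = -30983 + 0 = -30983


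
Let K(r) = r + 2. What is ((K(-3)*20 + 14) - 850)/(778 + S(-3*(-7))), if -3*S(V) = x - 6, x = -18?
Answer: -428/393 ≈ -1.0891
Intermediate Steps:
K(r) = 2 + r
S(V) = 8 (S(V) = -(-18 - 6)/3 = -1/3*(-24) = 8)
((K(-3)*20 + 14) - 850)/(778 + S(-3*(-7))) = (((2 - 3)*20 + 14) - 850)/(778 + 8) = ((-1*20 + 14) - 850)/786 = ((-20 + 14) - 850)*(1/786) = (-6 - 850)*(1/786) = -856*1/786 = -428/393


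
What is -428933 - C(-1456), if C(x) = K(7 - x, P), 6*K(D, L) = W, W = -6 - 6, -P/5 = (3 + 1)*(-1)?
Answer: -428931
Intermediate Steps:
P = 20 (P = -5*(3 + 1)*(-1) = -20*(-1) = -5*(-4) = 20)
W = -12
K(D, L) = -2 (K(D, L) = (⅙)*(-12) = -2)
C(x) = -2
-428933 - C(-1456) = -428933 - 1*(-2) = -428933 + 2 = -428931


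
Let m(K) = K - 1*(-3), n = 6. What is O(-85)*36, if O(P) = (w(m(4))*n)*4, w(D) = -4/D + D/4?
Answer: 7128/7 ≈ 1018.3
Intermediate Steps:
m(K) = 3 + K (m(K) = K + 3 = 3 + K)
w(D) = -4/D + D/4 (w(D) = -4/D + D*(1/4) = -4/D + D/4)
O(P) = 198/7 (O(P) = ((-4/(3 + 4) + (3 + 4)/4)*6)*4 = ((-4/7 + (1/4)*7)*6)*4 = ((-4*1/7 + 7/4)*6)*4 = ((-4/7 + 7/4)*6)*4 = ((33/28)*6)*4 = (99/14)*4 = 198/7)
O(-85)*36 = (198/7)*36 = 7128/7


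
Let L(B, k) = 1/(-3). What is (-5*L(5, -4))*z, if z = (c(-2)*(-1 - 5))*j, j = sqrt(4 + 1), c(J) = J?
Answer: 20*sqrt(5) ≈ 44.721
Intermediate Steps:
j = sqrt(5) ≈ 2.2361
L(B, k) = -1/3
z = 12*sqrt(5) (z = (-2*(-1 - 5))*sqrt(5) = (-2*(-6))*sqrt(5) = 12*sqrt(5) ≈ 26.833)
(-5*L(5, -4))*z = (-5*(-1/3))*(12*sqrt(5)) = 5*(12*sqrt(5))/3 = 20*sqrt(5)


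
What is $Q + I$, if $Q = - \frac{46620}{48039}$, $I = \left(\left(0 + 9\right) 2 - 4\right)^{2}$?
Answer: $\frac{3123008}{16013} \approx 195.03$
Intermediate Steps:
$I = 196$ ($I = \left(9 \cdot 2 - 4\right)^{2} = \left(18 - 4\right)^{2} = 14^{2} = 196$)
$Q = - \frac{15540}{16013}$ ($Q = \left(-46620\right) \frac{1}{48039} = - \frac{15540}{16013} \approx -0.97046$)
$Q + I = - \frac{15540}{16013} + 196 = \frac{3123008}{16013}$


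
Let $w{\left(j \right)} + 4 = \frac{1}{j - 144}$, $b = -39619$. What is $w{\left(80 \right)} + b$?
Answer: $- \frac{2535873}{64} \approx -39623.0$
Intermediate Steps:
$w{\left(j \right)} = -4 + \frac{1}{-144 + j}$ ($w{\left(j \right)} = -4 + \frac{1}{j - 144} = -4 + \frac{1}{-144 + j}$)
$w{\left(80 \right)} + b = \frac{577 - 320}{-144 + 80} - 39619 = \frac{577 - 320}{-64} - 39619 = \left(- \frac{1}{64}\right) 257 - 39619 = - \frac{257}{64} - 39619 = - \frac{2535873}{64}$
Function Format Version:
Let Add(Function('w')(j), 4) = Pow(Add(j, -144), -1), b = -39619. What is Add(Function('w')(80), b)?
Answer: Rational(-2535873, 64) ≈ -39623.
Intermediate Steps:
Function('w')(j) = Add(-4, Pow(Add(-144, j), -1)) (Function('w')(j) = Add(-4, Pow(Add(j, -144), -1)) = Add(-4, Pow(Add(-144, j), -1)))
Add(Function('w')(80), b) = Add(Mul(Pow(Add(-144, 80), -1), Add(577, Mul(-4, 80))), -39619) = Add(Mul(Pow(-64, -1), Add(577, -320)), -39619) = Add(Mul(Rational(-1, 64), 257), -39619) = Add(Rational(-257, 64), -39619) = Rational(-2535873, 64)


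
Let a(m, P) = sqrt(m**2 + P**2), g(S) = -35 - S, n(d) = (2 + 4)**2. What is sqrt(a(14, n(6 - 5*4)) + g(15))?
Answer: sqrt(-50 + 2*sqrt(373)) ≈ 3.3725*I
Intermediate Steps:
n(d) = 36 (n(d) = 6**2 = 36)
a(m, P) = sqrt(P**2 + m**2)
sqrt(a(14, n(6 - 5*4)) + g(15)) = sqrt(sqrt(36**2 + 14**2) + (-35 - 1*15)) = sqrt(sqrt(1296 + 196) + (-35 - 15)) = sqrt(sqrt(1492) - 50) = sqrt(2*sqrt(373) - 50) = sqrt(-50 + 2*sqrt(373))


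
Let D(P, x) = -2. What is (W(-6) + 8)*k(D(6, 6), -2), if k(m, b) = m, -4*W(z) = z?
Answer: -19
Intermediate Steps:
W(z) = -z/4
(W(-6) + 8)*k(D(6, 6), -2) = (-1/4*(-6) + 8)*(-2) = (3/2 + 8)*(-2) = (19/2)*(-2) = -19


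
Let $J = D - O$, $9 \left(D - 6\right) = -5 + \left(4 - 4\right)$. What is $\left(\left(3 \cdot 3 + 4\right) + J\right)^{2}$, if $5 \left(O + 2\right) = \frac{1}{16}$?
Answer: $\frac{216413521}{518400} \approx 417.46$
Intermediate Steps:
$D = \frac{49}{9}$ ($D = 6 + \frac{-5 + \left(4 - 4\right)}{9} = 6 + \frac{-5 + 0}{9} = 6 + \frac{1}{9} \left(-5\right) = 6 - \frac{5}{9} = \frac{49}{9} \approx 5.4444$)
$O = - \frac{159}{80}$ ($O = -2 + \frac{1}{5 \cdot 16} = -2 + \frac{1}{5} \cdot \frac{1}{16} = -2 + \frac{1}{80} = - \frac{159}{80} \approx -1.9875$)
$J = \frac{5351}{720}$ ($J = \frac{49}{9} - - \frac{159}{80} = \frac{49}{9} + \frac{159}{80} = \frac{5351}{720} \approx 7.4319$)
$\left(\left(3 \cdot 3 + 4\right) + J\right)^{2} = \left(\left(3 \cdot 3 + 4\right) + \frac{5351}{720}\right)^{2} = \left(\left(9 + 4\right) + \frac{5351}{720}\right)^{2} = \left(13 + \frac{5351}{720}\right)^{2} = \left(\frac{14711}{720}\right)^{2} = \frac{216413521}{518400}$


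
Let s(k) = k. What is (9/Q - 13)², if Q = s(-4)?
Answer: 3721/16 ≈ 232.56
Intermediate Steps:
Q = -4
(9/Q - 13)² = (9/(-4) - 13)² = (9*(-¼) - 13)² = (-9/4 - 13)² = (-61/4)² = 3721/16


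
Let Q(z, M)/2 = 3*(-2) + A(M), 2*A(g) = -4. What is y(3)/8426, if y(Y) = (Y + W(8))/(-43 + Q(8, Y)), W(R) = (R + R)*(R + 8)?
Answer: -259/497134 ≈ -0.00052099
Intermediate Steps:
W(R) = 2*R*(8 + R) (W(R) = (2*R)*(8 + R) = 2*R*(8 + R))
A(g) = -2 (A(g) = (1/2)*(-4) = -2)
Q(z, M) = -16 (Q(z, M) = 2*(3*(-2) - 2) = 2*(-6 - 2) = 2*(-8) = -16)
y(Y) = -256/59 - Y/59 (y(Y) = (Y + 2*8*(8 + 8))/(-43 - 16) = (Y + 2*8*16)/(-59) = (Y + 256)*(-1/59) = (256 + Y)*(-1/59) = -256/59 - Y/59)
y(3)/8426 = (-256/59 - 1/59*3)/8426 = (-256/59 - 3/59)*(1/8426) = -259/59*1/8426 = -259/497134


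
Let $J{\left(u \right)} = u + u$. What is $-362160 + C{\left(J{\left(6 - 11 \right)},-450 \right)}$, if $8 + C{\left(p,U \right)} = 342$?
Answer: $-361826$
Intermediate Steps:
$J{\left(u \right)} = 2 u$
$C{\left(p,U \right)} = 334$ ($C{\left(p,U \right)} = -8 + 342 = 334$)
$-362160 + C{\left(J{\left(6 - 11 \right)},-450 \right)} = -362160 + 334 = -361826$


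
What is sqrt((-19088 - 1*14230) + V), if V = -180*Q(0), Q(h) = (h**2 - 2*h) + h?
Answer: 3*I*sqrt(3702) ≈ 182.53*I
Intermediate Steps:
Q(h) = h**2 - h
V = 0 (V = -0*(-1 + 0) = -0*(-1) = -180*0 = 0)
sqrt((-19088 - 1*14230) + V) = sqrt((-19088 - 1*14230) + 0) = sqrt((-19088 - 14230) + 0) = sqrt(-33318 + 0) = sqrt(-33318) = 3*I*sqrt(3702)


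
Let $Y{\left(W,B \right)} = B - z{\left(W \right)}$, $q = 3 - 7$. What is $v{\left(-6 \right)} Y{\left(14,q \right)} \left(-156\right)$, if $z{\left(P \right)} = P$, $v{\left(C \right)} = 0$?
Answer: $0$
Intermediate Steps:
$q = -4$
$Y{\left(W,B \right)} = B - W$
$v{\left(-6 \right)} Y{\left(14,q \right)} \left(-156\right) = 0 \left(-4 - 14\right) \left(-156\right) = 0 \left(-18\right) \left(-156\right) = 0 \left(-156\right) = 0$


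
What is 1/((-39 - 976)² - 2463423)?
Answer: -1/1433198 ≈ -6.9774e-7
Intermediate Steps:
1/((-39 - 976)² - 2463423) = 1/((-1015)² - 2463423) = 1/(1030225 - 2463423) = 1/(-1433198) = -1/1433198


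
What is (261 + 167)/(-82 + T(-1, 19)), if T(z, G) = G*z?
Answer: -428/101 ≈ -4.2376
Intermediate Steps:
(261 + 167)/(-82 + T(-1, 19)) = (261 + 167)/(-82 + 19*(-1)) = 428/(-82 - 19) = 428/(-101) = 428*(-1/101) = -428/101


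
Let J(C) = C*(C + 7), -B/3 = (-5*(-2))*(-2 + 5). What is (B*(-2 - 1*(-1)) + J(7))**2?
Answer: 35344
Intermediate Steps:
B = -90 (B = -3*(-5*(-2))*(-2 + 5) = -30*3 = -3*30 = -90)
J(C) = C*(7 + C)
(B*(-2 - 1*(-1)) + J(7))**2 = (-90*(-2 - 1*(-1)) + 7*(7 + 7))**2 = (-90*(-2 + 1) + 7*14)**2 = (-90*(-1) + 98)**2 = (90 + 98)**2 = 188**2 = 35344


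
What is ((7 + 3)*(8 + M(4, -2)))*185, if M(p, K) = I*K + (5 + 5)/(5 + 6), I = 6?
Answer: -62900/11 ≈ -5718.2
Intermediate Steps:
M(p, K) = 10/11 + 6*K (M(p, K) = 6*K + (5 + 5)/(5 + 6) = 6*K + 10/11 = 10/11 + 6*K)
((7 + 3)*(8 + M(4, -2)))*185 = ((7 + 3)*(8 + (10/11 + 6*(-2))))*185 = (10*(8 + (10/11 - 12)))*185 = (10*(8 - 122/11))*185 = (10*(-34/11))*185 = -340/11*185 = -62900/11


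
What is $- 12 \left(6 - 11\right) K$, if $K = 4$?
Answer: $240$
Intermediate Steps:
$- 12 \left(6 - 11\right) K = - 12 \left(6 - 11\right) 4 = \left(-12\right) \left(-5\right) 4 = 60 \cdot 4 = 240$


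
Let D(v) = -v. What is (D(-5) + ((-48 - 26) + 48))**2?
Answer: 441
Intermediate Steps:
(D(-5) + ((-48 - 26) + 48))**2 = (-1*(-5) + ((-48 - 26) + 48))**2 = (5 + (-74 + 48))**2 = (5 - 26)**2 = (-21)**2 = 441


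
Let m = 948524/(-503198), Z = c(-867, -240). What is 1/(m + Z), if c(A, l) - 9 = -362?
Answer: -251599/89288709 ≈ -0.0028178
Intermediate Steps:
c(A, l) = -353 (c(A, l) = 9 - 362 = -353)
Z = -353
m = -474262/251599 (m = 948524*(-1/503198) = -474262/251599 ≈ -1.8850)
1/(m + Z) = 1/(-474262/251599 - 353) = 1/(-89288709/251599) = -251599/89288709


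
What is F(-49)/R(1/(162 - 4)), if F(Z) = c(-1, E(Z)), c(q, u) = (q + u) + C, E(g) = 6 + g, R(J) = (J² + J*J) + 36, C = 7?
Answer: -461834/449353 ≈ -1.0278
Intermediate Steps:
R(J) = 36 + 2*J² (R(J) = (J² + J²) + 36 = 2*J² + 36 = 36 + 2*J²)
c(q, u) = 7 + q + u (c(q, u) = (q + u) + 7 = 7 + q + u)
F(Z) = 12 + Z (F(Z) = 7 - 1 + (6 + Z) = 12 + Z)
F(-49)/R(1/(162 - 4)) = (12 - 49)/(36 + 2*(1/(162 - 4))²) = -37/(36 + 2*(1/158)²) = -37/(36 + 2*(1/24964)) = -37/(36 + 1/12482) = -37/449353/12482 = -37*12482/449353 = -461834/449353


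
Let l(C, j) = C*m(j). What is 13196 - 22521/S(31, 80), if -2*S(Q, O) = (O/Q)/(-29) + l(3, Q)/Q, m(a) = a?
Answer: 75026690/2617 ≈ 28669.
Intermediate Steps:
l(C, j) = C*j
S(Q, O) = -3/2 + O/(58*Q) (S(Q, O) = -((O/Q)/(-29) + (3*Q)/Q)/2 = -((O/Q)*(-1/29) + 3)/2 = -(-O/(29*Q) + 3)/2 = -(3 - O/(29*Q))/2 = -3/2 + O/(58*Q))
13196 - 22521/S(31, 80) = 13196 - 22521*1798/(80 - 87*31) = 13196 - 22521*1798/(80 - 2697) = 13196 - 22521/((1/58)*(1/31)*(-2617)) = 13196 - 22521/(-2617/1798) = 13196 - 22521*(-1798/2617) = 13196 + 40492758/2617 = 75026690/2617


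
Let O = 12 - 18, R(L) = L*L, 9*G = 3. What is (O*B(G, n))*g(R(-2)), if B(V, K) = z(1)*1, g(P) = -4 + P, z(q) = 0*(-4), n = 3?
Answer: 0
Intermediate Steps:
G = 1/3 (G = (1/9)*3 = 1/3 ≈ 0.33333)
R(L) = L**2
z(q) = 0
O = -6
B(V, K) = 0 (B(V, K) = 0*1 = 0)
(O*B(G, n))*g(R(-2)) = (-6*0)*(-4 + (-2)**2) = 0*(-4 + 4) = 0*0 = 0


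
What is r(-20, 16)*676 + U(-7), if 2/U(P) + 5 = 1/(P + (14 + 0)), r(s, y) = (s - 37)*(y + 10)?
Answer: -17031151/17 ≈ -1.0018e+6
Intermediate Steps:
r(s, y) = (-37 + s)*(10 + y)
U(P) = 2/(-5 + 1/(14 + P)) (U(P) = 2/(-5 + 1/(P + (14 + 0))) = 2/(-5 + 1/(P + 14)) = 2/(-5 + 1/(14 + P)))
r(-20, 16)*676 + U(-7) = (-370 - 37*16 + 10*(-20) - 20*16)*676 + 2*(-14 - 1*(-7))/(69 + 5*(-7)) = (-370 - 592 - 200 - 320)*676 + 2*(-14 + 7)/(69 - 35) = -1482*676 + 2*(-7)/34 = -1001832 + 2*(1/34)*(-7) = -1001832 - 7/17 = -17031151/17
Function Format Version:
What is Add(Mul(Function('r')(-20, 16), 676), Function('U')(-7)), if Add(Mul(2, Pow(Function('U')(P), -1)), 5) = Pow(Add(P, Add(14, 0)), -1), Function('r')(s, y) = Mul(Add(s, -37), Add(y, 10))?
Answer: Rational(-17031151, 17) ≈ -1.0018e+6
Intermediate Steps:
Function('r')(s, y) = Mul(Add(-37, s), Add(10, y))
Function('U')(P) = Mul(2, Pow(Add(-5, Pow(Add(14, P), -1)), -1)) (Function('U')(P) = Mul(2, Pow(Add(-5, Pow(Add(P, Add(14, 0)), -1)), -1)) = Mul(2, Pow(Add(-5, Pow(Add(P, 14), -1)), -1)) = Mul(2, Pow(Add(-5, Pow(Add(14, P), -1)), -1)))
Add(Mul(Function('r')(-20, 16), 676), Function('U')(-7)) = Add(Mul(Add(-370, Mul(-37, 16), Mul(10, -20), Mul(-20, 16)), 676), Mul(2, Pow(Add(69, Mul(5, -7)), -1), Add(-14, Mul(-1, -7)))) = Add(Mul(Add(-370, -592, -200, -320), 676), Mul(2, Pow(Add(69, -35), -1), Add(-14, 7))) = Add(Mul(-1482, 676), Mul(2, Pow(34, -1), -7)) = Add(-1001832, Mul(2, Rational(1, 34), -7)) = Add(-1001832, Rational(-7, 17)) = Rational(-17031151, 17)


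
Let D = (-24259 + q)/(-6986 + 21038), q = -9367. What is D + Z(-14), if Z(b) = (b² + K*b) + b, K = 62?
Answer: -4836649/7026 ≈ -688.39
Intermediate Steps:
D = -16813/7026 (D = (-24259 - 9367)/(-6986 + 21038) = -33626/14052 = -33626*1/14052 = -16813/7026 ≈ -2.3930)
Z(b) = b² + 63*b (Z(b) = (b² + 62*b) + b = b² + 63*b)
D + Z(-14) = -16813/7026 - 14*(63 - 14) = -16813/7026 - 14*49 = -16813/7026 - 686 = -4836649/7026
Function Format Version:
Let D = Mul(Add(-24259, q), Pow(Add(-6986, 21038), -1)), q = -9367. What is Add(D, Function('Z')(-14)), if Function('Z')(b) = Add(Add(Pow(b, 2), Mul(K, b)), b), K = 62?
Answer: Rational(-4836649, 7026) ≈ -688.39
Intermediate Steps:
D = Rational(-16813, 7026) (D = Mul(Add(-24259, -9367), Pow(Add(-6986, 21038), -1)) = Mul(-33626, Pow(14052, -1)) = Mul(-33626, Rational(1, 14052)) = Rational(-16813, 7026) ≈ -2.3930)
Function('Z')(b) = Add(Pow(b, 2), Mul(63, b)) (Function('Z')(b) = Add(Add(Pow(b, 2), Mul(62, b)), b) = Add(Pow(b, 2), Mul(63, b)))
Add(D, Function('Z')(-14)) = Add(Rational(-16813, 7026), Mul(-14, Add(63, -14))) = Add(Rational(-16813, 7026), Mul(-14, 49)) = Add(Rational(-16813, 7026), -686) = Rational(-4836649, 7026)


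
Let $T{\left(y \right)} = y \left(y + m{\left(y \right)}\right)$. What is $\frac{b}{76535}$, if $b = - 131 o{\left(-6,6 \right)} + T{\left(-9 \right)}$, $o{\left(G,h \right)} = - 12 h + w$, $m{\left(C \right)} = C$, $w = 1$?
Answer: $\frac{9463}{76535} \approx 0.12364$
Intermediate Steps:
$o{\left(G,h \right)} = 1 - 12 h$ ($o{\left(G,h \right)} = - 12 h + 1 = 1 - 12 h$)
$T{\left(y \right)} = 2 y^{2}$ ($T{\left(y \right)} = y \left(y + y\right) = y 2 y = 2 y^{2}$)
$b = 9463$ ($b = - 131 \left(1 - 72\right) + 2 \left(-9\right)^{2} = - 131 \left(1 - 72\right) + 2 \cdot 81 = \left(-131\right) \left(-71\right) + 162 = 9301 + 162 = 9463$)
$\frac{b}{76535} = \frac{9463}{76535}$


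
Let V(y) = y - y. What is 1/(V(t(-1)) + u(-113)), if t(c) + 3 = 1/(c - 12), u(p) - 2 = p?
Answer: -1/111 ≈ -0.0090090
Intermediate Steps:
u(p) = 2 + p
t(c) = -3 + 1/(-12 + c) (t(c) = -3 + 1/(c - 12) = -3 + 1/(-12 + c))
V(y) = 0
1/(V(t(-1)) + u(-113)) = 1/(0 + (2 - 113)) = 1/(0 - 111) = 1/(-111) = -1/111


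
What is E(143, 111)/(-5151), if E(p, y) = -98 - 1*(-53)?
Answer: 15/1717 ≈ 0.0087362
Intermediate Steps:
E(p, y) = -45 (E(p, y) = -98 + 53 = -45)
E(143, 111)/(-5151) = -45/(-5151) = -45*(-1/5151) = 15/1717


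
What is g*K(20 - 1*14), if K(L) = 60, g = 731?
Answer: 43860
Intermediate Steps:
g*K(20 - 1*14) = 731*60 = 43860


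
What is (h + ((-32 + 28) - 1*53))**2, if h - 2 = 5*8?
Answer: 225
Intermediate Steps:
h = 42 (h = 2 + 5*8 = 2 + 40 = 42)
(h + ((-32 + 28) - 1*53))**2 = (42 + ((-32 + 28) - 1*53))**2 = (42 + (-4 - 53))**2 = (42 - 57)**2 = (-15)**2 = 225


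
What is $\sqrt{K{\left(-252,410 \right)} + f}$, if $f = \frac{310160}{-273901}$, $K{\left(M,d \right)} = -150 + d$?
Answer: $\frac{10 \sqrt{194207038941}}{273901} \approx 16.089$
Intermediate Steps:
$f = - \frac{310160}{273901}$ ($f = 310160 \left(- \frac{1}{273901}\right) = - \frac{310160}{273901} \approx -1.1324$)
$\sqrt{K{\left(-252,410 \right)} + f} = \sqrt{\left(-150 + 410\right) - \frac{310160}{273901}} = \sqrt{260 - \frac{310160}{273901}} = \sqrt{\frac{70904100}{273901}} = \frac{10 \sqrt{194207038941}}{273901}$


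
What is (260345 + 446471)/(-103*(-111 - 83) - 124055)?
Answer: -706816/104073 ≈ -6.7915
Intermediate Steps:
(260345 + 446471)/(-103*(-111 - 83) - 124055) = 706816/(-103*(-194) - 124055) = 706816/(19982 - 124055) = 706816/(-104073) = 706816*(-1/104073) = -706816/104073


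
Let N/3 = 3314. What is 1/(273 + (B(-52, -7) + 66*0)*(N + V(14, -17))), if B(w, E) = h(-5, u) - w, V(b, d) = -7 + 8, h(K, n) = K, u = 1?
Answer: 1/467594 ≈ 2.1386e-6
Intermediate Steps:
N = 9942 (N = 3*3314 = 9942)
V(b, d) = 1
B(w, E) = -5 - w
1/(273 + (B(-52, -7) + 66*0)*(N + V(14, -17))) = 1/(273 + ((-5 - 1*(-52)) + 66*0)*(9942 + 1)) = 1/(273 + ((-5 + 52) + 0)*9943) = 1/(273 + (47 + 0)*9943) = 1/(273 + 47*9943) = 1/(273 + 467321) = 1/467594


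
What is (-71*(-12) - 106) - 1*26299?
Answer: -25553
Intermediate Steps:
(-71*(-12) - 106) - 1*26299 = (852 - 106) - 26299 = 746 - 26299 = -25553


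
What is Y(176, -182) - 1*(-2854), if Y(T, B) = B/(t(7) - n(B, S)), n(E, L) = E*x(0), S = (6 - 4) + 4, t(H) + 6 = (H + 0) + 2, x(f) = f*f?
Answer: 8380/3 ≈ 2793.3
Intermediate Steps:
x(f) = f**2
t(H) = -4 + H (t(H) = -6 + ((H + 0) + 2) = -6 + (H + 2) = -6 + (2 + H) = -4 + H)
S = 6 (S = 2 + 4 = 6)
n(E, L) = 0 (n(E, L) = E*0**2 = E*0 = 0)
Y(T, B) = B/3 (Y(T, B) = B/((-4 + 7) - 1*0) = B/(3 + 0) = B/3)
Y(176, -182) - 1*(-2854) = (1/3)*(-182) - 1*(-2854) = -182/3 + 2854 = 8380/3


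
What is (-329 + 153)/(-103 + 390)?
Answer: -176/287 ≈ -0.61324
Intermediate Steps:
(-329 + 153)/(-103 + 390) = -176/287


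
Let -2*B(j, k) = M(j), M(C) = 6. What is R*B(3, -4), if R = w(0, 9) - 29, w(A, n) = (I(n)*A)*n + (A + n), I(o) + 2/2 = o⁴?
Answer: 60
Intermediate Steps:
I(o) = -1 + o⁴
B(j, k) = -3 (B(j, k) = -½*6 = -3)
w(A, n) = A + n + A*n*(-1 + n⁴) (w(A, n) = ((-1 + n⁴)*A)*n + (A + n) = (A*(-1 + n⁴))*n + (A + n) = A*n*(-1 + n⁴) + (A + n) = A + n + A*n*(-1 + n⁴))
R = -20 (R = (0 + 9 + 0*9*(-1 + 9⁴)) - 29 = (0 + 9 + 0*9*(-1 + 6561)) - 29 = (0 + 9 + 0*9*6560) - 29 = (0 + 9 + 0) - 29 = 9 - 29 = -20)
R*B(3, -4) = -20*(-3) = 60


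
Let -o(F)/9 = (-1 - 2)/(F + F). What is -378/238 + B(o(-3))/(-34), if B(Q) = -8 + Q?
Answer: -83/68 ≈ -1.2206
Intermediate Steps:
o(F) = 27/(2*F) (o(F) = -9*(-1 - 2)/(F + F) = -(-27)/(2*F) = 27/(2*F))
-378/238 + B(o(-3))/(-34) = -378/238 + (-8 + (27/2)/(-3))/(-34) = -378*1/238 + (-8 + (27/2)*(-⅓))*(-1/34) = -27/17 + (-8 - 9/2)*(-1/34) = -27/17 - 25/2*(-1/34) = -27/17 + 25/68 = -83/68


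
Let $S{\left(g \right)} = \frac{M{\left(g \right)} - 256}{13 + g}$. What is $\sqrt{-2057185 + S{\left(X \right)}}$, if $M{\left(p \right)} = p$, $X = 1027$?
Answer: $\frac{i \sqrt{139065655885}}{260} \approx 1434.3 i$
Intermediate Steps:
$S{\left(g \right)} = \frac{-256 + g}{13 + g}$ ($S{\left(g \right)} = \frac{g - 256}{13 + g} = \frac{-256 + g}{13 + g}$)
$\sqrt{-2057185 + S{\left(X \right)}} = \sqrt{-2057185 + \frac{-256 + 1027}{13 + 1027}} = \sqrt{-2057185 + \frac{1}{1040} \cdot 771} = \sqrt{-2057185 + \frac{771}{1040}} = \sqrt{- \frac{2139471629}{1040}} = \frac{i \sqrt{139065655885}}{260}$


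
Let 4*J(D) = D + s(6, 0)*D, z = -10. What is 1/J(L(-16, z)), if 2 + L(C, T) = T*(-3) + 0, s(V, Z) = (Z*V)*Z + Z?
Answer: ⅐ ≈ 0.14286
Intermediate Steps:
s(V, Z) = Z + V*Z² (s(V, Z) = (V*Z)*Z + Z = V*Z² + Z = Z + V*Z²)
L(C, T) = -2 - 3*T (L(C, T) = -2 + (T*(-3) + 0) = -2 + (-3*T + 0) = -2 - 3*T)
J(D) = D/4 (J(D) = (D + (0*(1 + 6*0))*D)/4 = (D + (0*(1 + 0))*D)/4 = (D + (0*1)*D)/4 = (D + 0*D)/4 = (D + 0)/4 = D/4)
1/J(L(-16, z)) = 1/((-2 - 3*(-10))/4) = 1/((-2 + 30)/4) = 1/((¼)*28) = 1/7 = ⅐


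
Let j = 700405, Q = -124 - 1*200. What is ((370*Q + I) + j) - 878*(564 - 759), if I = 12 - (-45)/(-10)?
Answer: 1503485/2 ≈ 7.5174e+5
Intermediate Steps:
Q = -324 (Q = -124 - 200 = -324)
I = 15/2 (I = 12 - (-45)*(-1)/10 = 12 - 9*½ = 12 - 9/2 = 15/2 ≈ 7.5000)
((370*Q + I) + j) - 878*(564 - 759) = ((370*(-324) + 15/2) + 700405) - 878*(564 - 759) = ((-119880 + 15/2) + 700405) - 878*(-195) = (-239745/2 + 700405) + 171210 = 1161065/2 + 171210 = 1503485/2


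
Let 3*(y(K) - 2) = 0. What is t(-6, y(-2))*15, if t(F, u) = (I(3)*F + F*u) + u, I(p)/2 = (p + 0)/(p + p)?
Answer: -240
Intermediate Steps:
I(p) = 1 (I(p) = 2*((p + 0)/(p + p)) = 2*(p/((2*p))) = 2*(p*(1/(2*p))) = 2*(1/2) = 1)
y(K) = 2 (y(K) = 2 + (1/3)*0 = 2 + 0 = 2)
t(F, u) = F + u + F*u (t(F, u) = (1*F + F*u) + u = (F + F*u) + u = F + u + F*u)
t(-6, y(-2))*15 = (-6 + 2 - 6*2)*15 = (-6 + 2 - 12)*15 = -16*15 = -240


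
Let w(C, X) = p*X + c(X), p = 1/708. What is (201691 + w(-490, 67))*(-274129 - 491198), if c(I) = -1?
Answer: -36428694512983/236 ≈ -1.5436e+11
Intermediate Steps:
p = 1/708 ≈ 0.0014124
w(C, X) = -1 + X/708 (w(C, X) = X/708 - 1 = -1 + X/708)
(201691 + w(-490, 67))*(-274129 - 491198) = (201691 + (-1 + (1/708)*67))*(-274129 - 491198) = (201691 + (-1 + 67/708))*(-765327) = (201691 - 641/708)*(-765327) = (142796587/708)*(-765327) = -36428694512983/236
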